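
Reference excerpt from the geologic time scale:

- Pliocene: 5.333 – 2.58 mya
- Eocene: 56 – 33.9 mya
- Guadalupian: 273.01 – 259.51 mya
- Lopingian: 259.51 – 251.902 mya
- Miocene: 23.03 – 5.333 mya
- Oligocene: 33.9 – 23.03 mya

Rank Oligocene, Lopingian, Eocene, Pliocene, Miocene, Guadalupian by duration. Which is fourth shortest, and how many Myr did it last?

Guadalupian, 13.5 million years

Start − end for each: Oligocene 33.9 − 23.03 = 10.87; Lopingian 259.51 − 251.902 = 7.608; Eocene 56 − 33.9 = 22.1; Pliocene 5.333 − 2.58 = 2.753; Miocene 23.03 − 5.333 = 17.697; Guadalupian 273.01 − 259.51 = 13.5.
Ranking these from shortest: Pliocene < Lopingian < Oligocene < Guadalupian < Miocene < Eocene.
Position 4 in that ranking is Guadalupian, which lasted 13.5 Myr.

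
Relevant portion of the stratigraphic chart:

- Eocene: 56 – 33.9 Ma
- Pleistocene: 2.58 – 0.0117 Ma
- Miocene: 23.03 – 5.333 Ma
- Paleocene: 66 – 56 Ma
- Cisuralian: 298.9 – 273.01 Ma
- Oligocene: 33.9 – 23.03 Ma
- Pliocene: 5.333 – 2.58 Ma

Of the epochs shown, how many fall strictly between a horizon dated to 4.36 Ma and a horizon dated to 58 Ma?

3

58 Ma sits inside the Paleocene (66–56) and 4.36 Ma inside the Pliocene (5.333–2.58); neither of those is wholly between the two dates.
The listed epochs lying completely between them are Eocene, Oligocene, Miocene — 3 in all.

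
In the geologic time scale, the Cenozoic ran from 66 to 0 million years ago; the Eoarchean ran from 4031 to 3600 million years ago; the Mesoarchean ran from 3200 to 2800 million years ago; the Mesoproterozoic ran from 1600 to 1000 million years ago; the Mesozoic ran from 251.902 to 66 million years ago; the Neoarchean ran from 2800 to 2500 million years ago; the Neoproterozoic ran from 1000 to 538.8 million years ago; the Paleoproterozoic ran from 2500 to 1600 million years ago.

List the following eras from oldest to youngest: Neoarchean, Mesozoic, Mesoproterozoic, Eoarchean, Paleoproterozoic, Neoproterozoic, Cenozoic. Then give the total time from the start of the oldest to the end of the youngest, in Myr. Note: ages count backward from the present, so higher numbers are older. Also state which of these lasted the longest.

Start ages (Ma): Eoarchean 4031, Neoarchean 2800, Paleoproterozoic 2500, Mesoproterozoic 1600, Neoproterozoic 1000, Mesozoic 251.902, Cenozoic 66.
Ordered oldest to youngest: Eoarchean, Neoarchean, Paleoproterozoic, Mesoproterozoic, Neoproterozoic, Mesozoic, Cenozoic.
Span = 4031 − 0 = 4031 Myr.
Durations: Neoproterozoic 461.2, Neoarchean 300, Paleoproterozoic 900, Eoarchean 431, Mesoproterozoic 600, Cenozoic 66, Mesozoic 185.902 → longest is Paleoproterozoic (900 Myr).

Eoarchean, Neoarchean, Paleoproterozoic, Mesoproterozoic, Neoproterozoic, Mesozoic, Cenozoic; total span 4031 Myr; longest is Paleoproterozoic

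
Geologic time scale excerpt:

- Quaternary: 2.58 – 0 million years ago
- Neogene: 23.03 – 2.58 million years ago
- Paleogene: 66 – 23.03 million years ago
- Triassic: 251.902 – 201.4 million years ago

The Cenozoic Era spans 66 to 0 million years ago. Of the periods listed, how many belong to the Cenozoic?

3

Periods inside 66–0 Ma: Paleogene, Neogene, Quaternary — 3 in total.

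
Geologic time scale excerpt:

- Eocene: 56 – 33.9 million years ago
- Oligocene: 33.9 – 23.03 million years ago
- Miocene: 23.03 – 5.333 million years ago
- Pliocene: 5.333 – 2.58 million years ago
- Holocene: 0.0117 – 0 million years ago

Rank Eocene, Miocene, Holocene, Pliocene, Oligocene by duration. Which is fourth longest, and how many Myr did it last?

Pliocene, 2.753 million years

Start − end for each: Eocene 56 − 33.9 = 22.1; Miocene 23.03 − 5.333 = 17.697; Holocene 0.0117 − 0 = 0.0117; Pliocene 5.333 − 2.58 = 2.753; Oligocene 33.9 − 23.03 = 10.87.
Ranking these from longest: Eocene > Miocene > Oligocene > Pliocene > Holocene.
Position 4 in that ranking is Pliocene, which lasted 2.753 Myr.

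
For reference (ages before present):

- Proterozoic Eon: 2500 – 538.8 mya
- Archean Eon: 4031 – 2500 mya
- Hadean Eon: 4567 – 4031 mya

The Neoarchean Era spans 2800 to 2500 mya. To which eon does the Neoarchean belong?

The Neoarchean (2800–2500 Ma) lies entirely within 4031–2500 Ma, the Archean Eon.

Archean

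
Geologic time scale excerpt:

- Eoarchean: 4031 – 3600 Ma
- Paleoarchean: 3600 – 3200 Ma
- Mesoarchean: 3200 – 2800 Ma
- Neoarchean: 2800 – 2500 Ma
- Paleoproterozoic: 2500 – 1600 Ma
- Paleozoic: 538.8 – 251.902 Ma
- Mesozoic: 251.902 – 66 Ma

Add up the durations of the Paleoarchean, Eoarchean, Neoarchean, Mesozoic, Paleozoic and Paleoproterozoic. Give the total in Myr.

Each duration: Paleoarchean = 400; Eoarchean = 431; Neoarchean = 300; Mesozoic = 185.902; Paleozoic = 286.898; Paleoproterozoic = 900.
Sum: 400 + 431 + 300 + 185.902 + 286.898 + 900 = 2503.8 Myr.

2503.8 million years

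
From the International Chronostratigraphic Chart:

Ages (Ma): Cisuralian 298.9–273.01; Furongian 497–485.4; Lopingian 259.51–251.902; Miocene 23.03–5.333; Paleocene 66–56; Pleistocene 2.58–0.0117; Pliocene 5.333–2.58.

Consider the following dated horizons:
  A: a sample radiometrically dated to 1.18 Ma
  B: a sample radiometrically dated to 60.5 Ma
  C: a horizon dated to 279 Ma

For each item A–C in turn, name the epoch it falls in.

A — Pleistocene; B — Paleocene; C — Cisuralian

A: 1.18 Ma lies in 2.58–0.0117 Ma, so Pleistocene.
B: 60.5 Ma lies in 66–56 Ma, so Paleocene.
C: 279 Ma lies in 298.9–273.01 Ma, so Cisuralian.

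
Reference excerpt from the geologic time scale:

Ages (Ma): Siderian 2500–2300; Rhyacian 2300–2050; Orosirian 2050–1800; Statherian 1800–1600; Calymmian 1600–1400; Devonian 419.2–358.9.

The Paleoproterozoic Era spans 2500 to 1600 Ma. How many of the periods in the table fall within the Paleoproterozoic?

4

Periods inside 2500–1600 Ma: Siderian, Rhyacian, Orosirian, Statherian — 4 in total.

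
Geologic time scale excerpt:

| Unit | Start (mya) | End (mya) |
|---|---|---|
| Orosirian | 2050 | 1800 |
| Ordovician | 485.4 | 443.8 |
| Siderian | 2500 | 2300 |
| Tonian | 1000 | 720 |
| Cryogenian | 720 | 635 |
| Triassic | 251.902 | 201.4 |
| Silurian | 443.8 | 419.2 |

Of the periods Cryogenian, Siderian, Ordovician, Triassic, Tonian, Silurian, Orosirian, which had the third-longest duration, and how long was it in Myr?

Durations: Cryogenian 85; Siderian 200; Ordovician 41.6; Triassic 50.502; Tonian 280; Silurian 24.6; Orosirian 250 Myr.
Sorted longest-first: Tonian (280), Orosirian (250), Siderian (200), Cryogenian (85), Triassic (50.502), Ordovician (41.6), Silurian (24.6).
The third longest is Siderian at 200 Myr.

Siderian, 200 million years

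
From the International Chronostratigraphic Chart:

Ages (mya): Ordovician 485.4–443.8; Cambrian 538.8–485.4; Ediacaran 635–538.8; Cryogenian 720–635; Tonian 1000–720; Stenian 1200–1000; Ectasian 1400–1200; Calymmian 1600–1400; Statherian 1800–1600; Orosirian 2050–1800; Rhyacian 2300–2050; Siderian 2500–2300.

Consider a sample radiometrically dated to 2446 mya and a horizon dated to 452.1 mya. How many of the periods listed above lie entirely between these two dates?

10

2446 Ma sits inside the Siderian (2500–2300) and 452.1 Ma inside the Ordovician (485.4–443.8); neither of those is wholly between the two dates.
The listed periods lying completely between them are Rhyacian, Orosirian, Statherian, Calymmian, Ectasian, Stenian, Tonian, Cryogenian, Ediacaran, Cambrian — 10 in all.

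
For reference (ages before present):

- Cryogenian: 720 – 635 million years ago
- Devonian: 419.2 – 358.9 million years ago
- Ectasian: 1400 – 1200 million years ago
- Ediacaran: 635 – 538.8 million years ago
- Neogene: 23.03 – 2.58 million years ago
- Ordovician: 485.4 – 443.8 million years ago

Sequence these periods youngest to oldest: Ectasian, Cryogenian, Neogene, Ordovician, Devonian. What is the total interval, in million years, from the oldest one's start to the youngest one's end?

Neogene, Devonian, Ordovician, Cryogenian, Ectasian; total span 1397.42 Myr

Start ages (Ma): Ectasian 1400, Cryogenian 720, Ordovician 485.4, Devonian 419.2, Neogene 23.03.
Ordered youngest to oldest: Neogene, Devonian, Ordovician, Cryogenian, Ectasian.
Span = 1400 − 2.58 = 1397.42 Myr.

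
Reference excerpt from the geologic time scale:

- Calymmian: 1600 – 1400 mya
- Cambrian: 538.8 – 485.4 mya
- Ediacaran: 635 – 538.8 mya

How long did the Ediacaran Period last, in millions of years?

635 − 538.8 = 96.2 million years.

96.2 million years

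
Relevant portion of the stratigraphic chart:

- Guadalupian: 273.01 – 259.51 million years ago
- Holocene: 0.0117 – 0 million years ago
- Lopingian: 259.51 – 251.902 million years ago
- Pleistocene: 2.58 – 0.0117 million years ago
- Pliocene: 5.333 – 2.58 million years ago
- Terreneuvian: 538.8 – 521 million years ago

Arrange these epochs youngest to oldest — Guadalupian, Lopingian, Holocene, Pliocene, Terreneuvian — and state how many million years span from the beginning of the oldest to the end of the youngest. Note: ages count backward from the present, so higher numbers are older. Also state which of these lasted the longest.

From the excerpt: Guadalupian 273.01–259.51; Lopingian 259.51–251.902; Holocene 0.0117–0; Pliocene 5.333–2.58; Terreneuvian 538.8–521 (Ma).
Larger Ma is earlier, so the oldest is Terreneuvian and the youngest is Holocene; youngest to oldest: Holocene, Pliocene, Lopingian, Guadalupian, Terreneuvian.
Oldest start 538.8 minus youngest end 0 gives 538.8 Myr overall.
Individual lengths (start − end): Terreneuvian 17.8; Holocene 0.0117; Guadalupian 13.5; Pliocene 2.753; Lopingian 7.608. The largest is Terreneuvian at 17.8 Myr.

Holocene, Pliocene, Lopingian, Guadalupian, Terreneuvian; total span 538.8 Myr; longest is Terreneuvian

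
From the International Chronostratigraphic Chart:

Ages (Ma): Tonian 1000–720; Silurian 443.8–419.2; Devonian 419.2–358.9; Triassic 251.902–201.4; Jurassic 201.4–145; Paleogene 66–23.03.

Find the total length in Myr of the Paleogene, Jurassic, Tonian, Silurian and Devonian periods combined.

Duration is start − end for each: (66 − 23.03) + (201.4 − 145) + (1000 − 720) + (443.8 − 419.2) + (419.2 − 358.9).
That is 42.97 + 56.4 + 280 + 24.6 + 60.3, which totals 464.27 million years.

464.27 million years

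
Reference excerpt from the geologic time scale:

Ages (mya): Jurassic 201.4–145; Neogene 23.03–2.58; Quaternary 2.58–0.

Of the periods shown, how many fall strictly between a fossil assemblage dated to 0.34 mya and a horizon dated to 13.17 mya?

Checking each listed span, none has both start < 13.17 Ma and end > 0.34 Ma — every period straddles one of the two dates or lies outside them — so the count is 0.

0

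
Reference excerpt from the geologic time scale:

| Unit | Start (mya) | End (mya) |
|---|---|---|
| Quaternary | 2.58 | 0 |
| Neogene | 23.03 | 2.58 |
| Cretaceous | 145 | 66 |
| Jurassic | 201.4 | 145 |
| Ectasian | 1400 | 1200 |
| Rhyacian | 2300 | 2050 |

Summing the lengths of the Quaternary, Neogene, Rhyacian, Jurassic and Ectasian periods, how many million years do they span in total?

529.43 million years

Each duration: Quaternary = 2.58; Neogene = 20.45; Rhyacian = 250; Jurassic = 56.4; Ectasian = 200.
Sum: 2.58 + 20.45 + 250 + 56.4 + 200 = 529.43 Myr.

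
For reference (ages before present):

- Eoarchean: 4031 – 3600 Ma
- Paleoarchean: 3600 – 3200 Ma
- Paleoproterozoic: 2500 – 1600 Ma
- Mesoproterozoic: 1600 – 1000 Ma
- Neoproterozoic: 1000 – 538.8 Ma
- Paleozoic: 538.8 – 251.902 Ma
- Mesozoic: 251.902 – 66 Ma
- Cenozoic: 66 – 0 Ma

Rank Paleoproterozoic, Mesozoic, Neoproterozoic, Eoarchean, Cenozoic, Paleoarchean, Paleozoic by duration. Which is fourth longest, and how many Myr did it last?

Paleoarchean, 400 million years

Durations: Paleoproterozoic 900; Mesozoic 185.902; Neoproterozoic 461.2; Eoarchean 431; Cenozoic 66; Paleoarchean 400; Paleozoic 286.898 Myr.
Sorted longest-first: Paleoproterozoic (900), Neoproterozoic (461.2), Eoarchean (431), Paleoarchean (400), Paleozoic (286.898), Mesozoic (185.902), Cenozoic (66).
The fourth longest is Paleoarchean at 400 Myr.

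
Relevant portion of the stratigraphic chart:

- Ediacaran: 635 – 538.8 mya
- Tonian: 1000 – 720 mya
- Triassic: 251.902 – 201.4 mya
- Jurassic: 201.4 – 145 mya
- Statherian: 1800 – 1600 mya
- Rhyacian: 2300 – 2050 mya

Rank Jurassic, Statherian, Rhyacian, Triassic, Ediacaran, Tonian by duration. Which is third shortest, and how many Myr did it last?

Ediacaran, 96.2 million years

Durations: Jurassic 56.4; Statherian 200; Rhyacian 250; Triassic 50.502; Ediacaran 96.2; Tonian 280 Myr.
Sorted shortest-first: Triassic (50.502), Jurassic (56.4), Ediacaran (96.2), Statherian (200), Rhyacian (250), Tonian (280).
The third shortest is Ediacaran at 96.2 Myr.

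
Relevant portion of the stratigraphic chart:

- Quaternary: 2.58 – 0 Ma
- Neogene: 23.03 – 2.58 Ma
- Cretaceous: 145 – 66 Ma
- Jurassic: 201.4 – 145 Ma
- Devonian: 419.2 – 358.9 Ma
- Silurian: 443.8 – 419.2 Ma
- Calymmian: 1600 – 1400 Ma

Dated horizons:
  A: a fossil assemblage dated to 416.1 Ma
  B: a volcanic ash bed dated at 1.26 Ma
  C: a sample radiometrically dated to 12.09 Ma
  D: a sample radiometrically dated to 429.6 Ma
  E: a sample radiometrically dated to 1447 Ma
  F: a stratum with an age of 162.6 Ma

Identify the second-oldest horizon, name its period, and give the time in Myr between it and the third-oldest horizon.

D, in the Silurian; 13.5 million years to A

Larger Ma means older, so oldest first: E 1447 > D 429.6 > A 416.1 > F 162.6 > C 12.09 > B 1.26.
Counting 2 along gives D (429.6 Ma); the excerpt puts that inside the Silurian, 443.8–419.2 Ma.
Next in line is A (416.1 Ma), and 429.6 − 416.1 = 13.5 Myr.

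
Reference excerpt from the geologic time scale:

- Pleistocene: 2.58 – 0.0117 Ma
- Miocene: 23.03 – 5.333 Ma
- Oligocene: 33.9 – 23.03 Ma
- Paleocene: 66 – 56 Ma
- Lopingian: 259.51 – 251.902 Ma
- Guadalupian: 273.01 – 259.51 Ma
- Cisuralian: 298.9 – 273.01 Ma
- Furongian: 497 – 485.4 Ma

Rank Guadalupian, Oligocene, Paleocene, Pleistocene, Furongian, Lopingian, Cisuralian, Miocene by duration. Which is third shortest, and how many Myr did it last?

Durations: Guadalupian 13.5; Oligocene 10.87; Paleocene 10; Pleistocene 2.5683; Furongian 11.6; Lopingian 7.608; Cisuralian 25.89; Miocene 17.697 Myr.
Sorted shortest-first: Pleistocene (2.5683), Lopingian (7.608), Paleocene (10), Oligocene (10.87), Furongian (11.6), Guadalupian (13.5), Miocene (17.697), Cisuralian (25.89).
The third shortest is Paleocene at 10 Myr.

Paleocene, 10 million years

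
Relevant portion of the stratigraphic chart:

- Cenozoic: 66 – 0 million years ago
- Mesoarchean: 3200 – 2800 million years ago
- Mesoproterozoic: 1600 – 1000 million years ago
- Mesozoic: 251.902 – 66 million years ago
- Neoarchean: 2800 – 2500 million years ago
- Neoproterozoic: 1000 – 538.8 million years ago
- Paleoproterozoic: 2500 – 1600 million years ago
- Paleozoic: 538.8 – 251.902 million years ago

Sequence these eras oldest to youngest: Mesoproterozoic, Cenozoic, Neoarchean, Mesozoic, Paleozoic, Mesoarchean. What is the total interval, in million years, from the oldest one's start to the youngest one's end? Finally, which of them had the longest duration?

Start ages (Ma): Mesoarchean 3200, Neoarchean 2800, Mesoproterozoic 1600, Paleozoic 538.8, Mesozoic 251.902, Cenozoic 66.
Ordered oldest to youngest: Mesoarchean, Neoarchean, Mesoproterozoic, Paleozoic, Mesozoic, Cenozoic.
Span = 3200 − 0 = 3200 Myr.
Durations: Mesoarchean 400, Neoarchean 300, Mesozoic 185.902, Mesoproterozoic 600, Cenozoic 66, Paleozoic 286.898 → longest is Mesoproterozoic (600 Myr).

Mesoarchean, Neoarchean, Mesoproterozoic, Paleozoic, Mesozoic, Cenozoic; total span 3200 Myr; longest is Mesoproterozoic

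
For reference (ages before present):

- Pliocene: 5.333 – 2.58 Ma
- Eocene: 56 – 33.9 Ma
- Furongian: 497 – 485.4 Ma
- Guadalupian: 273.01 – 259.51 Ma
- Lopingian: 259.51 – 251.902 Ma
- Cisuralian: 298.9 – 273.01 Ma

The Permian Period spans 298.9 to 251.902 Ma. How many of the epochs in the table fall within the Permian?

Epochs inside 298.9–251.902 Ma: Cisuralian, Guadalupian, Lopingian — 3 in total.

3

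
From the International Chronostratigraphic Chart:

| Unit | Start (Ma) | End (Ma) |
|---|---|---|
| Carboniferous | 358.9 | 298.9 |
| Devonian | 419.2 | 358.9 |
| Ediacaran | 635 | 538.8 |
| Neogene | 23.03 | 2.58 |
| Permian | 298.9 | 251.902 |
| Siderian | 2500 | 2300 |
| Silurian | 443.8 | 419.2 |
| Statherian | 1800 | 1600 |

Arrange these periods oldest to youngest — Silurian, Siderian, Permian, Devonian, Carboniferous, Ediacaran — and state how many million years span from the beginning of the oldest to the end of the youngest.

Start ages (Ma): Siderian 2500, Ediacaran 635, Silurian 443.8, Devonian 419.2, Carboniferous 358.9, Permian 298.9.
Ordered oldest to youngest: Siderian, Ediacaran, Silurian, Devonian, Carboniferous, Permian.
Span = 2500 − 251.902 = 2248.098 Myr.

Siderian → Ediacaran → Silurian → Devonian → Carboniferous → Permian; total span 2248.098 Myr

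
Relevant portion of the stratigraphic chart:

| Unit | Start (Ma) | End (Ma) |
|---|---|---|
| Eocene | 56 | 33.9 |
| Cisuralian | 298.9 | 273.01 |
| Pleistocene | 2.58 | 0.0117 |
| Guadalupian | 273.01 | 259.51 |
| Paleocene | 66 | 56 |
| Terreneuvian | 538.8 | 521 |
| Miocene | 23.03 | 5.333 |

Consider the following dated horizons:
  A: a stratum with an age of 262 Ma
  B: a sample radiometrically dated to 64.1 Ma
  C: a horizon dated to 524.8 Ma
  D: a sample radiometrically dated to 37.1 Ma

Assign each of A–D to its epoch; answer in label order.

A — Guadalupian; B — Paleocene; C — Terreneuvian; D — Eocene

Match each age against the start–end ranges in the excerpt: A = 262 Ma → Guadalupian (273.01–259.51); B = 64.1 Ma → Paleocene (66–56); C = 524.8 Ma → Terreneuvian (538.8–521); D = 37.1 Ma → Eocene (56–33.9).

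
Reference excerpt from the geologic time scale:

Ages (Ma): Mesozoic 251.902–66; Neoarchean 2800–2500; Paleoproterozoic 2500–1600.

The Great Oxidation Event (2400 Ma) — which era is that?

2400 Ma lies between 2500 and 1600 Ma, so it falls in the Paleoproterozoic.

Paleoproterozoic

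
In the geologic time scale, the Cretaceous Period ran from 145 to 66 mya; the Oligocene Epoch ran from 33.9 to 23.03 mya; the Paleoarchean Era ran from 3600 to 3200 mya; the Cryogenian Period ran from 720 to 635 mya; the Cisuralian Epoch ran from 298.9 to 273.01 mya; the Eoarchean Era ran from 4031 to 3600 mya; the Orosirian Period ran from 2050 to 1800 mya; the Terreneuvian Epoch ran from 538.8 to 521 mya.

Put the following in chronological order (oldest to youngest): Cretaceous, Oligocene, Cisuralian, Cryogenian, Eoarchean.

The oldest of these is Eoarchean (starts 4031 Ma) and the youngest is Oligocene (ends 23.03 Ma).
In between, by decreasing start age: Cryogenian (720), Cisuralian (298.9), Cretaceous (145).

Eoarchean → Cryogenian → Cisuralian → Cretaceous → Oligocene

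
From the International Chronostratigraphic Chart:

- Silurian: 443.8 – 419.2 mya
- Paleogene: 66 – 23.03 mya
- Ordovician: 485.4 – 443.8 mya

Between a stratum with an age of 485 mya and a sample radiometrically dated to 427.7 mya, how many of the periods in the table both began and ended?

The older date is 485 Ma and the younger is 427.7 Ma.
No period both begins after 485 Ma and ends before 427.7 Ma, so the count is 0.

0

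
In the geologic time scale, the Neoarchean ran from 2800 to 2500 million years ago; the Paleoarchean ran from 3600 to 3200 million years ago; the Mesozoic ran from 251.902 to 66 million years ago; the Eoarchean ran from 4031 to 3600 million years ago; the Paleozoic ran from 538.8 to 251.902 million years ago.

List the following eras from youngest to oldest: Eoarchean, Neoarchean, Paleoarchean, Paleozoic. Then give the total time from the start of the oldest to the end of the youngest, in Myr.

Paleozoic, Neoarchean, Paleoarchean, Eoarchean; total span 3779.098 Myr

Start ages (Ma): Eoarchean 4031, Paleoarchean 3600, Neoarchean 2800, Paleozoic 538.8.
Ordered youngest to oldest: Paleozoic, Neoarchean, Paleoarchean, Eoarchean.
Span = 4031 − 251.902 = 3779.098 Myr.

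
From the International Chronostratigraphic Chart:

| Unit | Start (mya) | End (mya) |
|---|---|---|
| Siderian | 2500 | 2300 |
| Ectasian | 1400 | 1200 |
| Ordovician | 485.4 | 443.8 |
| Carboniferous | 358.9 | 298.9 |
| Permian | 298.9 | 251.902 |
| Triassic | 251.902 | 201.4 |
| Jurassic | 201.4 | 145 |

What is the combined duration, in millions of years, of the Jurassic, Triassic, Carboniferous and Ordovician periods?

Duration is start − end for each: (201.4 − 145) + (251.902 − 201.4) + (358.9 − 298.9) + (485.4 − 443.8).
That is 56.4 + 50.502 + 60 + 41.6, which totals 208.502 million years.

208.502 million years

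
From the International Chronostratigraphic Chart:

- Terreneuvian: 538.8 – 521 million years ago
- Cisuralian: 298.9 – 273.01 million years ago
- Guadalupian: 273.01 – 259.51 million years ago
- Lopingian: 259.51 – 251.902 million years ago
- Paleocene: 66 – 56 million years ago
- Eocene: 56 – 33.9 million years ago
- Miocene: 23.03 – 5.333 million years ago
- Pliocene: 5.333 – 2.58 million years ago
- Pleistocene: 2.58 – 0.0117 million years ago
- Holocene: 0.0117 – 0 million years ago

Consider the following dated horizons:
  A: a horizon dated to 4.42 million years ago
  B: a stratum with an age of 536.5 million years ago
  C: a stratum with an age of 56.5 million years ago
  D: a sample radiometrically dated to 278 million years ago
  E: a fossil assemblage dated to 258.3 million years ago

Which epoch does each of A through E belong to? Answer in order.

A: 4.42 Ma lies in 5.333–2.58 Ma, so Pliocene.
B: 536.5 Ma lies in 538.8–521 Ma, so Terreneuvian.
C: 56.5 Ma lies in 66–56 Ma, so Paleocene.
D: 278 Ma lies in 298.9–273.01 Ma, so Cisuralian.
E: 258.3 Ma lies in 259.51–251.902 Ma, so Lopingian.

A — Pliocene; B — Terreneuvian; C — Paleocene; D — Cisuralian; E — Lopingian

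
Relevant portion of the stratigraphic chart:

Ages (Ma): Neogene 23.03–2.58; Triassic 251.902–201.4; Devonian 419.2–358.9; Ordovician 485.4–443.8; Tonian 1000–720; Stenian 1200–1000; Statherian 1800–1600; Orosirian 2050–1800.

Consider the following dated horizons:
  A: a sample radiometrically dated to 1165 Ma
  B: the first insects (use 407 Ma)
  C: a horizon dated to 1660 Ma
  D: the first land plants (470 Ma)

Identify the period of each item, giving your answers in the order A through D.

Match each age against the start–end ranges in the excerpt: A = 1165 Ma → Stenian (1200–1000); B = 407 Ma → Devonian (419.2–358.9); C = 1660 Ma → Statherian (1800–1600); D = 470 Ma → Ordovician (485.4–443.8).

A — Stenian; B — Devonian; C — Statherian; D — Ordovician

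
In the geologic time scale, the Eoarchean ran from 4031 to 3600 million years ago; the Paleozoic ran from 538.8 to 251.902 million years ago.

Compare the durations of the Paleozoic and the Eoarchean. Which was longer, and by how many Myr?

Eoarchean, by 144.102 million years

Paleozoic: 538.8 − 251.902 = 286.898 Myr.
Eoarchean: 4031 − 3600 = 431 Myr.
Difference: 431 − 286.898 = 144.102 Myr, so the Eoarchean was longer.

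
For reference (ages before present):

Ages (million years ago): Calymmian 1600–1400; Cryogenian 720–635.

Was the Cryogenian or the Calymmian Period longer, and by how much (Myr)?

Cryogenian: 720 − 635 = 85 Myr.
Calymmian: 1600 − 1400 = 200 Myr.
Difference: 200 − 85 = 115 Myr, so the Calymmian was longer.

Calymmian, by 115 million years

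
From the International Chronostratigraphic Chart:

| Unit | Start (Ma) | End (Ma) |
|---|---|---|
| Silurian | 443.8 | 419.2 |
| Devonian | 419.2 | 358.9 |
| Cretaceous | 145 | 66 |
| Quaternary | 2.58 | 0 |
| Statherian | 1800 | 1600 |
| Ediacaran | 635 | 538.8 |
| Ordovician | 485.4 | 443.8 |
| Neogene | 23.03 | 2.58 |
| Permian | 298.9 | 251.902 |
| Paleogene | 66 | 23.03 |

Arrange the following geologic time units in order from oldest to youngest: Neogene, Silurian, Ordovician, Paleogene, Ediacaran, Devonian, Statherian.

The oldest of these is Statherian (starts 1800 Ma) and the youngest is Neogene (ends 2.58 Ma).
In between, by decreasing start age: Ediacaran (635), Ordovician (485.4), Silurian (443.8), Devonian (419.2), Paleogene (66).

Statherian, Ediacaran, Ordovician, Silurian, Devonian, Paleogene, Neogene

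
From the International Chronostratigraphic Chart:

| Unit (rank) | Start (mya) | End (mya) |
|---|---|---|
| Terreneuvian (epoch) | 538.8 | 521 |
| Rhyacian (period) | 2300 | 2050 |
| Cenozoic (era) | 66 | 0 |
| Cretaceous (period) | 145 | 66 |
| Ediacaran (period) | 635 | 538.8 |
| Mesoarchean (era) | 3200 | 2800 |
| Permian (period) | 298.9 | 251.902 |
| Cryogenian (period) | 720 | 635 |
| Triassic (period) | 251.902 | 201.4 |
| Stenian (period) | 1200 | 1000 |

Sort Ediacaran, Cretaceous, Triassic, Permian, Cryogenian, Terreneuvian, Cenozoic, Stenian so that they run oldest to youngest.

Read off each span (Ma): Ediacaran 635–538.8; Cretaceous 145–66; Triassic 251.902–201.4; Permian 298.9–251.902; Cryogenian 720–635; Terreneuvian 538.8–521; Cenozoic 66–0; Stenian 1200–1000.
Larger Ma is older, so oldest→youngest is Stenian, Cryogenian, Ediacaran, Terreneuvian, Permian, Triassic, Cretaceous, Cenozoic.

Stenian, Cryogenian, Ediacaran, Terreneuvian, Permian, Triassic, Cretaceous, Cenozoic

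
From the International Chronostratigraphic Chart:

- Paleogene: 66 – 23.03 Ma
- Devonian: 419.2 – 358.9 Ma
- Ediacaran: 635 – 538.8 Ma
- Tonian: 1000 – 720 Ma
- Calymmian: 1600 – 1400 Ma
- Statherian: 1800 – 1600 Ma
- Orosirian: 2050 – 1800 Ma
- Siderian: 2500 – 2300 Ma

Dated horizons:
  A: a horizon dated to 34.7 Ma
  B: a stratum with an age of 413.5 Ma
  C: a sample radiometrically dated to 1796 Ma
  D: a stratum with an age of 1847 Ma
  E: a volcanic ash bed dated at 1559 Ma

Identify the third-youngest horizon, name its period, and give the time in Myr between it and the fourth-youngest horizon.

Sorted youngest-first by Ma: A (34.7), B (413.5), E (1559), C (1796), D (1847).
The third youngest is E at 1559 Ma, which lies in 1600–1400 Ma: the Calymmian.
The fourth youngest is C at 1796 Ma; separation = |1559 − 1796| = 237 Myr.

E, in the Calymmian; 237 million years to C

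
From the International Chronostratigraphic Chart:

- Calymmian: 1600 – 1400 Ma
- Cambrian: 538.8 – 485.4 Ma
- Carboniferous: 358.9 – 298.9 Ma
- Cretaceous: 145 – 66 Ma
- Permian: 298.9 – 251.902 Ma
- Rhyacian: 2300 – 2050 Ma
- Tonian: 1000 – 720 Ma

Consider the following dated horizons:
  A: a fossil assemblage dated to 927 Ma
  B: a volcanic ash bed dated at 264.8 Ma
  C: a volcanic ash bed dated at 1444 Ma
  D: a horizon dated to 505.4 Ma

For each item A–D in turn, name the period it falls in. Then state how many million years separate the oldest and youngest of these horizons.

Match each age against the start–end ranges in the excerpt: A = 927 Ma → Tonian (1000–720); B = 264.8 Ma → Permian (298.9–251.902); C = 1444 Ma → Calymmian (1600–1400); D = 505.4 Ma → Cambrian (538.8–485.4).
The largest age is 1444 Ma and the smallest is 264.8 Ma; their difference is 1179.2 Myr.

A — Tonian; B — Permian; C — Calymmian; D — Cambrian; span 1179.2 million years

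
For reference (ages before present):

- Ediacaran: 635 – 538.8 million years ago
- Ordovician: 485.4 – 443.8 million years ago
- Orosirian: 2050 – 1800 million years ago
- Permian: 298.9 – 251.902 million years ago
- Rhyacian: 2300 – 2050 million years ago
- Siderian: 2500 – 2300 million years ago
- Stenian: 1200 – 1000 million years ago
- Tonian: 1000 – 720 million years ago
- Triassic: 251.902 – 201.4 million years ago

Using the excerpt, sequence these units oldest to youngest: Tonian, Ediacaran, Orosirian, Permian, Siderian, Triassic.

Sorting by start age (descending Ma, since larger Ma = older): Siderian began 2500, Orosirian began 2050, Tonian began 1000, Ediacaran began 635, Permian began 298.9, Triassic began 251.902.

Siderian, Orosirian, Tonian, Ediacaran, Permian, Triassic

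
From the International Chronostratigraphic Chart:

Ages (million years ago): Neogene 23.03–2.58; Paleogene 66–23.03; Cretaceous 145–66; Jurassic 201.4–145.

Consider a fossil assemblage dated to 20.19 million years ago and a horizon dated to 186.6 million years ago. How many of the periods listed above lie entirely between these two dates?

The older date is 186.6 Ma and the younger is 20.19 Ma.
Periods with start < 186.6 and end > 20.19 Ma: Cretaceous (145–66), Paleogene (66–23.03).
That is 2 complete periods.

2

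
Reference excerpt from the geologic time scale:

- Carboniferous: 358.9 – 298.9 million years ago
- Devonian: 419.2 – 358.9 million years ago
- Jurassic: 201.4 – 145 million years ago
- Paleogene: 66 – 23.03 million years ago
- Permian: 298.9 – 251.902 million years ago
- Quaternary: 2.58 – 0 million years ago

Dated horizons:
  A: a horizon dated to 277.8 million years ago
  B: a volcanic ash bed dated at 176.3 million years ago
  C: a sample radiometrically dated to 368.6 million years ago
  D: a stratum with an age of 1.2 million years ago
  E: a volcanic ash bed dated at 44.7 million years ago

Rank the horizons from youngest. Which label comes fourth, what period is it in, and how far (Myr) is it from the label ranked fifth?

A, in the Permian; 90.8 million years to C

Sorted youngest-first by Ma: D (1.2), E (44.7), B (176.3), A (277.8), C (368.6).
The fourth youngest is A at 277.8 Ma, which lies in 298.9–251.902 Ma: the Permian.
The fifth youngest is C at 368.6 Ma; separation = |277.8 − 368.6| = 90.8 Myr.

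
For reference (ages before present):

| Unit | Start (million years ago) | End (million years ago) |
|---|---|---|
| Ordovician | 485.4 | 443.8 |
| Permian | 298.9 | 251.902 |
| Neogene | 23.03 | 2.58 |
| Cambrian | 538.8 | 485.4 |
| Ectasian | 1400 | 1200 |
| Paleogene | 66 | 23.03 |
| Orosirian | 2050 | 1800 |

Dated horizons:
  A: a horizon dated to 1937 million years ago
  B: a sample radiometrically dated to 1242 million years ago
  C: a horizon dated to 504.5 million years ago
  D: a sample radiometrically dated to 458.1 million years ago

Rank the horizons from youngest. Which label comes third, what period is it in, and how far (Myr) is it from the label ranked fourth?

B, in the Ectasian; 695 million years to A

Smaller Ma means younger, so youngest first: D 458.1 < C 504.5 < B 1242 < A 1937.
Counting 3 along gives B (1242 Ma); the excerpt puts that inside the Ectasian, 1400–1200 Ma.
Next in line is A (1937 Ma), and 1937 − 1242 = 695 Myr.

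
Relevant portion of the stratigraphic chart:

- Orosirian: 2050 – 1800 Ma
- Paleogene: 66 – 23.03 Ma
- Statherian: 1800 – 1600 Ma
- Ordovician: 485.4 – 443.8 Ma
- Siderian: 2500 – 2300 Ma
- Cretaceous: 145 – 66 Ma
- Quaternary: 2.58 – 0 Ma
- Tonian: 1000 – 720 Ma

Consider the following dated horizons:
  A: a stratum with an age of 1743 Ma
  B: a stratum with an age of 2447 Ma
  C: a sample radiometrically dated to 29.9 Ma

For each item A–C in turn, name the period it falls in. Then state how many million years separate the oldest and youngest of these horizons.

Match each age against the start–end ranges in the excerpt: A = 1743 Ma → Statherian (1800–1600); B = 2447 Ma → Siderian (2500–2300); C = 29.9 Ma → Paleogene (66–23.03).
The largest age is 2447 Ma and the smallest is 29.9 Ma; their difference is 2417.1 Myr.

A — Statherian; B — Siderian; C — Paleogene; span 2417.1 million years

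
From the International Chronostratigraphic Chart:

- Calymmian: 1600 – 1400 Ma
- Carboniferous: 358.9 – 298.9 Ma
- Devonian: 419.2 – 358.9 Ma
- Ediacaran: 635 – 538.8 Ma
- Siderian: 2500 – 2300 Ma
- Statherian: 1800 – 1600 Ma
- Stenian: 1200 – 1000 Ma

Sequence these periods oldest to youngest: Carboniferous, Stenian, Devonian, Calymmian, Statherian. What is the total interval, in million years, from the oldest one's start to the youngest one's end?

From the excerpt: Carboniferous 358.9–298.9; Stenian 1200–1000; Devonian 419.2–358.9; Calymmian 1600–1400; Statherian 1800–1600 (Ma).
Larger Ma is earlier, so the oldest is Statherian and the youngest is Carboniferous; oldest to youngest: Statherian, Calymmian, Stenian, Devonian, Carboniferous.
Oldest start 1800 minus youngest end 298.9 gives 1501.1 Myr overall.

Statherian → Calymmian → Stenian → Devonian → Carboniferous; total span 1501.1 Myr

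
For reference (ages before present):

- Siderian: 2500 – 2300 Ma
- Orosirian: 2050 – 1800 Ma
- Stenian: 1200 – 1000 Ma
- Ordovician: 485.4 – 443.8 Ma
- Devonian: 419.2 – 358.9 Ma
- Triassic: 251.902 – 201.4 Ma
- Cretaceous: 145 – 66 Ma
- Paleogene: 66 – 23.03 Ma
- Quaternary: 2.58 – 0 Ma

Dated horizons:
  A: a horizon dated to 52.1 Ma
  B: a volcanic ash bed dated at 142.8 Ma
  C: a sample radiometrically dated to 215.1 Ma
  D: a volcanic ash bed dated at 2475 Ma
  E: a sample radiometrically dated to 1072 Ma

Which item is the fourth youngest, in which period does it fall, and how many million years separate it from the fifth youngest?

Smaller Ma means younger, so youngest first: A 52.1 < B 142.8 < C 215.1 < E 1072 < D 2475.
Counting 4 along gives E (1072 Ma); the excerpt puts that inside the Stenian, 1200–1000 Ma.
Next in line is D (2475 Ma), and 2475 − 1072 = 1403 Myr.

E, in the Stenian; 1403 million years to D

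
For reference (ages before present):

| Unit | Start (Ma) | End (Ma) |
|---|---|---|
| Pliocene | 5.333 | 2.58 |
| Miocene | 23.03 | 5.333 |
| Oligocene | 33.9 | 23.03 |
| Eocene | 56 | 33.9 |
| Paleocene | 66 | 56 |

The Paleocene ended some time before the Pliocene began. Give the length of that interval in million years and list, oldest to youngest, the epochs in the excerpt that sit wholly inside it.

50.667 million years; Eocene, Oligocene, Miocene

The Paleocene closes at 56 Ma and the Pliocene opens at 5.333 Ma, so the interval is 56 − 5.333 = 50.667 Myr.
An epoch fits inside if it starts at or after 56 Ma and ends at or before 5.333 Ma; oldest first that gives Eocene, Oligocene, Miocene.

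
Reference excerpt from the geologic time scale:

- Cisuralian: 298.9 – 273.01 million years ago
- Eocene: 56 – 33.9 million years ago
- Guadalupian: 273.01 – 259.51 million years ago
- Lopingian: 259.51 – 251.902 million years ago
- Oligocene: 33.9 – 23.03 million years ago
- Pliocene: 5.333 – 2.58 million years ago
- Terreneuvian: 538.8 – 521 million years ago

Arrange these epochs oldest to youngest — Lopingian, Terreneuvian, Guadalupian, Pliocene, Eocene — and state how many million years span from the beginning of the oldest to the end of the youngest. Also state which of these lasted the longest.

Start ages (Ma): Terreneuvian 538.8, Guadalupian 273.01, Lopingian 259.51, Eocene 56, Pliocene 5.333.
Ordered oldest to youngest: Terreneuvian, Guadalupian, Lopingian, Eocene, Pliocene.
Span = 538.8 − 2.58 = 536.22 Myr.
Durations: Eocene 22.1, Terreneuvian 17.8, Pliocene 2.753, Guadalupian 13.5, Lopingian 7.608 → longest is Eocene (22.1 Myr).

Terreneuvian, Guadalupian, Lopingian, Eocene, Pliocene; total span 536.22 Myr; longest is Eocene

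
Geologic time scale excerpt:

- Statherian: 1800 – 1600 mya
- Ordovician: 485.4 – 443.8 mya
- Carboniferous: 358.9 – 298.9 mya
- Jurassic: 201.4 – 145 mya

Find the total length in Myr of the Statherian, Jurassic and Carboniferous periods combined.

316.4 million years

Each duration: Statherian = 200; Jurassic = 56.4; Carboniferous = 60.
Sum: 200 + 56.4 + 60 = 316.4 Myr.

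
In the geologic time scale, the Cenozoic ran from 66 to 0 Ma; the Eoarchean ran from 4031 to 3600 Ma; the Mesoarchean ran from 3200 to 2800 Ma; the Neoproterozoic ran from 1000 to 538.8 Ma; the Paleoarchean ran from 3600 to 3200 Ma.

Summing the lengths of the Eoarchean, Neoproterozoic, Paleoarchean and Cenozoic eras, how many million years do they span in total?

Duration is start − end for each: (4031 − 3600) + (1000 − 538.8) + (3600 − 3200) + (66 − 0).
That is 431 + 461.2 + 400 + 66, which totals 1358.2 million years.

1358.2 million years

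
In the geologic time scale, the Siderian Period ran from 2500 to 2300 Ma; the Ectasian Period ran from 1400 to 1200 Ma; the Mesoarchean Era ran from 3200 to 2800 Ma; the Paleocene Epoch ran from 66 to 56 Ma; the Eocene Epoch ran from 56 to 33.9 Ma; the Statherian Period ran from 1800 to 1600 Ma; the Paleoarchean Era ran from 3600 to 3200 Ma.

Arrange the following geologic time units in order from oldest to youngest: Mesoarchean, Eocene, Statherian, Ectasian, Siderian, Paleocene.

Mesoarchean, Siderian, Statherian, Ectasian, Paleocene, Eocene

Sorting by start age (descending Ma, since larger Ma = older): Mesoarchean began 3200, Siderian began 2500, Statherian began 1800, Ectasian began 1400, Paleocene began 66, Eocene began 56.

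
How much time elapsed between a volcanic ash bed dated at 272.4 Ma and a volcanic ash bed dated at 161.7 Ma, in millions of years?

110.7 million years

272.4 − 161.7 = 110.7 million years.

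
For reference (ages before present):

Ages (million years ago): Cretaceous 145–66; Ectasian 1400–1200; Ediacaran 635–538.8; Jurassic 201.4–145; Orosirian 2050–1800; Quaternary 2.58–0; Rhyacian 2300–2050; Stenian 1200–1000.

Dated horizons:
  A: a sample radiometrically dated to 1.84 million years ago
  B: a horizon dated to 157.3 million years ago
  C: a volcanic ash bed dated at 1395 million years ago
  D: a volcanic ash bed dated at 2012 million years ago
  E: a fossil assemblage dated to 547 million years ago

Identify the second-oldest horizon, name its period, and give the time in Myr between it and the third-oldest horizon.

Sorted oldest-first by Ma: D (2012), C (1395), E (547), B (157.3), A (1.84).
The second oldest is C at 1395 Ma, which lies in 1400–1200 Ma: the Ectasian.
The third oldest is E at 547 Ma; separation = |1395 − 547| = 848 Myr.

C, in the Ectasian; 848 million years to E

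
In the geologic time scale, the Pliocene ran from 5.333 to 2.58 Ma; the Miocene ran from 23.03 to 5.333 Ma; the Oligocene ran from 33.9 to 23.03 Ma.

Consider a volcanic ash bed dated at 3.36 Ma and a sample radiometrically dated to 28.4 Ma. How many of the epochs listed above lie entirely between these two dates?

1

The older date is 28.4 Ma and the younger is 3.36 Ma.
Epochs with start < 28.4 and end > 3.36 Ma: Miocene (23.03–5.333).
That is 1 complete epoch.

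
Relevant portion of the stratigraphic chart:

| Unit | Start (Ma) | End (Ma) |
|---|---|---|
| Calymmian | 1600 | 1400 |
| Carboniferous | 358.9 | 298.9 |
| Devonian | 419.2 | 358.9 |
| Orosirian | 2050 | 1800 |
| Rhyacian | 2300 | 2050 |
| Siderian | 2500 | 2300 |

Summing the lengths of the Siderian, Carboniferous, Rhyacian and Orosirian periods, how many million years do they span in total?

760 million years

Each duration: Siderian = 200; Carboniferous = 60; Rhyacian = 250; Orosirian = 250.
Sum: 200 + 60 + 250 + 250 = 760 Myr.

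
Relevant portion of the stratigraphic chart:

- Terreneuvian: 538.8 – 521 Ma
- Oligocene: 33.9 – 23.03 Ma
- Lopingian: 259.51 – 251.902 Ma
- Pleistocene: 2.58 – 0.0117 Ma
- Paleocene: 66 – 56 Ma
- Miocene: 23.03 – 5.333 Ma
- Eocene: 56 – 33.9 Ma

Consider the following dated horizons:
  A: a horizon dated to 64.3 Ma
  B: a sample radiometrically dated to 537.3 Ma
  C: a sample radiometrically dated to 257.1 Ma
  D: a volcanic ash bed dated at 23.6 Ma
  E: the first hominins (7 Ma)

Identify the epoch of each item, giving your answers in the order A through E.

A — Paleocene; B — Terreneuvian; C — Lopingian; D — Oligocene; E — Miocene

A: 64.3 Ma lies in 66–56 Ma, so Paleocene.
B: 537.3 Ma lies in 538.8–521 Ma, so Terreneuvian.
C: 257.1 Ma lies in 259.51–251.902 Ma, so Lopingian.
D: 23.6 Ma lies in 33.9–23.03 Ma, so Oligocene.
E: 7 Ma lies in 23.03–5.333 Ma, so Miocene.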